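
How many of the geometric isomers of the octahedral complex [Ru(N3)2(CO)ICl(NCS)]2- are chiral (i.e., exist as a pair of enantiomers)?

An octahedron has six vertices in three trans pairs; every non-trans pair is cis.
Placing the ligands in turn and identifying arrangements related by rotation or reflection leaves 9 distinct geometric isomers.
Of these, 6 lack any improper symmetry element and so occur as enantiomeric pairs, giving 9 + 6 = 15 stereoisomers in total.

6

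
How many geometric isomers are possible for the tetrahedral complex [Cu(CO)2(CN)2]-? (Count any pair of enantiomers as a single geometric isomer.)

Only one geometric arrangement is possible.

1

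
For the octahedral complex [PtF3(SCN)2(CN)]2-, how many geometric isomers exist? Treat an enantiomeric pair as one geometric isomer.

3

An octahedron has six vertices in three trans pairs; every non-trans pair is cis.
Working through the distinct placements yields 3 geometric isomers: F mer, SCN trans; F fac, SCN cis; F mer, SCN cis.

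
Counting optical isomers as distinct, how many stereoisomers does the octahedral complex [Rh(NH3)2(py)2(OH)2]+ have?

An octahedron has six vertices in three trans pairs; every non-trans pair is cis.
The distinct arrangements are (5 in all): NH3 trans, py trans, OH trans; NH3 trans, py cis, OH cis; NH3 cis, py trans, OH cis; NH3 cis, py cis, OH cis (chiral); NH3 cis, py cis, OH trans.
One of these lacks any improper symmetry element and so occurs as an enantiomeric pair, giving 5 + 1 = 6 stereoisomers in total.

6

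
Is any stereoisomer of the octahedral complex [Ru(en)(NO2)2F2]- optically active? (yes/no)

yes

Each en is bidentate and must span two cis positions.
Working through the distinct placements yields 3 geometric isomers: NO2 cis, F trans; NO2 cis, F cis (chiral); NO2 trans, F cis.
One of these lacks any improper symmetry element and so occurs as an enantiomeric pair, giving 3 + 1 = 4 stereoisomers in total.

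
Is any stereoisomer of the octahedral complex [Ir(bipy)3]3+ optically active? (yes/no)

An octahedron has six vertices in three trans pairs; every non-trans pair is cis.
Each bipy is bidentate and must span two cis positions.
Only one geometric arrangement is possible; it has no improper symmetry element, so it exists as a pair of enantiomers (2 stereoisomers).

yes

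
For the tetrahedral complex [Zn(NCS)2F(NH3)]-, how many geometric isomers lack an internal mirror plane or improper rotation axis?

0

Only one geometric arrangement is possible.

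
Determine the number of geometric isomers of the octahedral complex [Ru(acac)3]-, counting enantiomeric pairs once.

1

Each acac is bidentate and must span two cis positions.
Only one geometric arrangement is possible; it has no improper symmetry element, so it exists as a pair of enantiomers (2 stereoisomers).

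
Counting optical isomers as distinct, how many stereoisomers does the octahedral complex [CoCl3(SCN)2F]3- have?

In an octahedral complex each vertex has one trans partner and four cis neighbours.
The distinct arrangements are (3 in all): Cl mer, SCN trans; Cl mer, SCN cis; Cl fac, SCN cis.
Each arrangement has an internal mirror plane or centre of symmetry, so none is chiral.

3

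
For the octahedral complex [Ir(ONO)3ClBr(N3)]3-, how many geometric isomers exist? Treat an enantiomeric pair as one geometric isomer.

4

In an octahedral complex each vertex has one trans partner and four cis neighbours.
There are 4 geometric isomers: ONO mer (3 arrangements); ONO fac (chiral).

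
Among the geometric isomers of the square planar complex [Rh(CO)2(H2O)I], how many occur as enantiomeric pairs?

A square has two trans pairs of vertices; adjacent vertices are cis.
Working through the distinct placements yields 2 geometric isomers: CO cis; CO trans.
Each arrangement has an internal mirror plane or centre of symmetry, so none is chiral.

0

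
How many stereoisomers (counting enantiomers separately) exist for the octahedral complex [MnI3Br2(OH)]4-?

3

The six octahedral sites form three mutually perpendicular trans pairs.
There are 3 geometric isomers: I mer, Br trans; I fac, Br cis; I mer, Br cis.
Each arrangement has an internal mirror plane or centre of symmetry, so none is chiral.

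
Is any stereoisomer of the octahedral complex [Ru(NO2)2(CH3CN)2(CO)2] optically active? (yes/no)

yes

The six octahedral sites form three mutually perpendicular trans pairs.
Systematic placement gives 5 geometric isomers: NO2 trans, CH3CN trans, CO trans; NO2 cis, CH3CN trans, CO cis; NO2 trans, CH3CN cis, CO cis; NO2 cis, CH3CN cis, CO cis (chiral); NO2 cis, CH3CN cis, CO trans.
One of these lacks any improper symmetry element and so occurs as an enantiomeric pair, giving 5 + 1 = 6 stereoisomers in total.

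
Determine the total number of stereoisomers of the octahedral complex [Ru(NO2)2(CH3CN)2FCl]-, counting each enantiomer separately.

Working through the distinct placements yields 6 geometric isomers: NO2 trans, CH3CN trans; NO2 cis, CH3CN trans; NO2 trans, CH3CN cis; NO2 cis, CH3CN cis (3 arrangements, 2 chiral).
Of these, 2 lack any improper symmetry element and so occur as enantiomeric pairs, giving 6 + 2 = 8 stereoisomers in total.

8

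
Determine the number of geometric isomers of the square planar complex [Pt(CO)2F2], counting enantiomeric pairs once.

In a square planar complex each vertex has one trans partner and two cis neighbours.
Working through the distinct placements yields 2 geometric isomers: CO cis; CO trans.

2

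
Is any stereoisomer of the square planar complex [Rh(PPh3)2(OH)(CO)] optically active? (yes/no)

no

A square has two trans pairs of vertices; adjacent vertices are cis.
Working through the distinct placements yields 2 geometric isomers: PPh3 cis; PPh3 trans.
Each arrangement has an internal mirror plane or centre of symmetry, so none is chiral.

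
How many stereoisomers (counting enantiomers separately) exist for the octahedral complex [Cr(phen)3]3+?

2

The six octahedral sites form three mutually perpendicular trans pairs.
Each phen is bidentate and must span two cis positions.
Only one geometric arrangement is possible; it has no improper symmetry element, so it exists as a pair of enantiomers (2 stereoisomers).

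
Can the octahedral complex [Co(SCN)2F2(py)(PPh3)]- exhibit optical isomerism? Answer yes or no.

The six octahedral sites form three mutually perpendicular trans pairs.
Systematic placement gives 6 geometric isomers: SCN cis, F trans; SCN trans, F trans; SCN cis, F cis (3 arrangements, 2 chiral); SCN trans, F cis.
Of these, 2 lack any improper symmetry element and so occur as enantiomeric pairs, giving 6 + 2 = 8 stereoisomers in total.

yes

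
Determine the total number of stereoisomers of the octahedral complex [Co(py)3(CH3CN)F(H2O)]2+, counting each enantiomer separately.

Systematic placement gives 4 geometric isomers: py mer (3 arrangements); py fac (chiral).
One of these lacks any improper symmetry element and so occurs as an enantiomeric pair, giving 4 + 1 = 5 stereoisomers in total.

5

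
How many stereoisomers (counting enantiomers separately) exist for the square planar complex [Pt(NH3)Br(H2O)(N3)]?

A square has two trans pairs of vertices; adjacent vertices are cis.
There are 3 geometric isomers: (Br/N3 trans, H2O/NH3 trans); (Br/NH3 trans, H2O/N3 trans); (Br/H2O trans, N3/NH3 trans).
Each arrangement has an internal mirror plane or centre of symmetry, so none is chiral.

3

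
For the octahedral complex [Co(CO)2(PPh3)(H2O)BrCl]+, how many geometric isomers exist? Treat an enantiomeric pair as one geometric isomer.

Exhaustive case analysis gives 9 geometric isomers.

9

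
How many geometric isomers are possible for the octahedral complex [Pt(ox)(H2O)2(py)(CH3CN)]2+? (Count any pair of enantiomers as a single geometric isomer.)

4

An octahedron has six vertices in three trans pairs; every non-trans pair is cis.
Each ox is bidentate and must span two cis positions.
There are 4 geometric isomers: H2O cis (3 arrangements, 2 chiral); H2O trans.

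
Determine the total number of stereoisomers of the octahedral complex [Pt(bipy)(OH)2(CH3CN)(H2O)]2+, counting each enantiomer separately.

The six octahedral sites form three mutually perpendicular trans pairs.
Each bipy is bidentate and must span two cis positions.
There are 4 geometric isomers: OH cis (3 arrangements, 2 chiral); OH trans.
Of these, 2 lack any improper symmetry element and so occur as enantiomeric pairs, giving 4 + 2 = 6 stereoisomers in total.

6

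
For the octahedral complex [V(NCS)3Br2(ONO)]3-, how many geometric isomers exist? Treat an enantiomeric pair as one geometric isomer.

The six octahedral sites form three mutually perpendicular trans pairs.
There are 3 geometric isomers: NCS mer, Br trans; NCS fac, Br cis; NCS mer, Br cis.

3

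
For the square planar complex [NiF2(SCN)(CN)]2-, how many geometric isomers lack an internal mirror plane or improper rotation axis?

0

Systematic placement gives 2 geometric isomers: F cis; F trans.
Each arrangement has an internal mirror plane or centre of symmetry, so none is chiral.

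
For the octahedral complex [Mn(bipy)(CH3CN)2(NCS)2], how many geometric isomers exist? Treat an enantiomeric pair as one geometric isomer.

3

Each bipy is bidentate and must span two cis positions.
The distinct arrangements are (3 in all): CH3CN trans, NCS cis; CH3CN cis, NCS cis (chiral); CH3CN cis, NCS trans.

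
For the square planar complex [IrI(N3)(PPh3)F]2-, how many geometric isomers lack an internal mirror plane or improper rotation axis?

0

The distinct arrangements are (3 in all): (F/N3 trans, I/PPh3 trans); (F/PPh3 trans, I/N3 trans); (F/I trans, N3/PPh3 trans).
Each arrangement has an internal mirror plane or centre of symmetry, so none is chiral.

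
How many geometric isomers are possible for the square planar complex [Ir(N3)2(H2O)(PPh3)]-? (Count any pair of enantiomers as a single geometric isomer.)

In a square planar complex each vertex has one trans partner and two cis neighbours.
Working through the distinct placements yields 2 geometric isomers: N3 cis; N3 trans.

2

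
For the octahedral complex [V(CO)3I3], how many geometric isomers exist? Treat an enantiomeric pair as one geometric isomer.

2

Systematic placement gives 2 geometric isomers: CO mer; CO fac.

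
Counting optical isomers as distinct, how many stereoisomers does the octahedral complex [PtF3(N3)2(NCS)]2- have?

3

In an octahedral complex each vertex has one trans partner and four cis neighbours.
Systematic placement gives 3 geometric isomers: F mer, N3 cis; F mer, N3 trans; F fac, N3 cis.
Each arrangement has an internal mirror plane or centre of symmetry, so none is chiral.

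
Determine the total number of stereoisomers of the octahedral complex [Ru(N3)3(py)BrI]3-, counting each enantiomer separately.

5

An octahedron has six vertices in three trans pairs; every non-trans pair is cis.
The distinct arrangements are (4 in all): N3 mer (3 arrangements); N3 fac (chiral).
One of these lacks any improper symmetry element and so occurs as an enantiomeric pair, giving 4 + 1 = 5 stereoisomers in total.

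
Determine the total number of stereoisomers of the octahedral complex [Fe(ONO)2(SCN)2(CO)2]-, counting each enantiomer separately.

There are 5 geometric isomers: ONO trans, SCN trans, CO trans; ONO cis, SCN cis, CO trans; ONO cis, SCN trans, CO cis; ONO cis, SCN cis, CO cis (chiral); ONO trans, SCN cis, CO cis.
One of these lacks any improper symmetry element and so occurs as an enantiomeric pair, giving 5 + 1 = 6 stereoisomers in total.

6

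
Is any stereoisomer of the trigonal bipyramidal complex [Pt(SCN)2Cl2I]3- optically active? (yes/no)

In a trigonal bipyramid the two axial positions differ from the three equatorial ones.
Systematic enumeration (placing each ligand type in turn and discarding arrangements equivalent by rotation or reflection) gives 5 geometric isomers.
One of these lacks any improper symmetry element and so occurs as an enantiomeric pair, giving 5 + 1 = 6 stereoisomers in total.

yes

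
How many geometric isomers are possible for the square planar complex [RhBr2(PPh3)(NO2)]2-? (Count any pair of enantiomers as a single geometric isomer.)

2

A square has two trans pairs of vertices; adjacent vertices are cis.
There are 2 geometric isomers: Br cis; Br trans.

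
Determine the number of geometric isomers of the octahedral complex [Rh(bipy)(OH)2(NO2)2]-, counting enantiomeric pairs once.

3

Each bipy is bidentate and must span two cis positions.
There are 3 geometric isomers: OH cis, NO2 trans; OH cis, NO2 cis (chiral); OH trans, NO2 cis.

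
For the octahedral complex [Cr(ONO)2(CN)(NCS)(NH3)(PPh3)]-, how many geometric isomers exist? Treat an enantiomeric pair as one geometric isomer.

9

An octahedron has six vertices in three trans pairs; every non-trans pair is cis.
Systematic enumeration (placing each ligand type in turn and discarding arrangements equivalent by rotation or reflection) gives 9 geometric isomers.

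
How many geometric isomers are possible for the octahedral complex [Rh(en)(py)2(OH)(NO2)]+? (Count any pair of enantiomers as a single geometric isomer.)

An octahedron has six vertices in three trans pairs; every non-trans pair is cis.
Each en is bidentate and must span two cis positions.
Working through the distinct placements yields 4 geometric isomers: py cis (3 arrangements, 2 chiral); py trans.

4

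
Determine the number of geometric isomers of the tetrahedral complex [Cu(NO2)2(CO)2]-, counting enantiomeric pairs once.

1

In a tetrahedral complex all four positions are equivalent and every pair of ligands is adjacent — there is no cis/trans distinction.
Only one geometric arrangement is possible.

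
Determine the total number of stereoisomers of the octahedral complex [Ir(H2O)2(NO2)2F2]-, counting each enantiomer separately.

There are 5 geometric isomers: H2O trans, NO2 trans, F trans; H2O cis, NO2 cis, F trans; H2O cis, NO2 trans, F cis; H2O cis, NO2 cis, F cis (chiral); H2O trans, NO2 cis, F cis.
One of these lacks any improper symmetry element and so occurs as an enantiomeric pair, giving 5 + 1 = 6 stereoisomers in total.

6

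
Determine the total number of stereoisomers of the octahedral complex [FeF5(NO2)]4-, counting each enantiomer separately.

An octahedron has six vertices in three trans pairs; every non-trans pair is cis.
Only one geometric arrangement is possible.

1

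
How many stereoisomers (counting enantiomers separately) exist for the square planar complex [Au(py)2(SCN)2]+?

2

In a square planar complex each vertex has one trans partner and two cis neighbours.
Working through the distinct placements yields 2 geometric isomers: py cis; py trans.
Each arrangement has an internal mirror plane or centre of symmetry, so none is chiral.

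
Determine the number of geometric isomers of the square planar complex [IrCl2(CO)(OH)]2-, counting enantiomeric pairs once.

2

In a square planar complex each vertex has one trans partner and two cis neighbours.
The distinct arrangements are (2 in all): Cl cis; Cl trans.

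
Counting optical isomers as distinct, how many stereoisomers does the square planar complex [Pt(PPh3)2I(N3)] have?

A square has two trans pairs of vertices; adjacent vertices are cis.
Working through the distinct placements yields 2 geometric isomers: PPh3 cis; PPh3 trans.
Each arrangement has an internal mirror plane or centre of symmetry, so none is chiral.

2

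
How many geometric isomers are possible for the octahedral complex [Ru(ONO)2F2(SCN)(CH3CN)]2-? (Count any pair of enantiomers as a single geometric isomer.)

The six octahedral sites form three mutually perpendicular trans pairs.
The distinct arrangements are (6 in all): ONO cis, F cis (3 arrangements, 2 chiral); ONO trans, F cis; ONO cis, F trans; ONO trans, F trans.

6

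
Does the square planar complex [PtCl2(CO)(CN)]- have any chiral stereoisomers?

A square has two trans pairs of vertices; adjacent vertices are cis.
Systematic placement gives 2 geometric isomers: Cl cis; Cl trans.
Each arrangement has an internal mirror plane or centre of symmetry, so none is chiral.

no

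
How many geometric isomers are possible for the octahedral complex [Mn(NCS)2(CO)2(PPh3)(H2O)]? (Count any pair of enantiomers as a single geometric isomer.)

The six octahedral sites form three mutually perpendicular trans pairs.
There are 6 geometric isomers: NCS cis, CO trans; NCS trans, CO trans; NCS cis, CO cis (3 arrangements, 2 chiral); NCS trans, CO cis.

6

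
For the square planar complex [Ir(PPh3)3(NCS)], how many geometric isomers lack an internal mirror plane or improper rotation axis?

A square has two trans pairs of vertices; adjacent vertices are cis.
Only one geometric arrangement is possible.

0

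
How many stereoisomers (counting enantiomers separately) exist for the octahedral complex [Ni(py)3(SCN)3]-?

Working through the distinct placements yields 2 geometric isomers: py mer; py fac.
Each arrangement has an internal mirror plane or centre of symmetry, so none is chiral.

2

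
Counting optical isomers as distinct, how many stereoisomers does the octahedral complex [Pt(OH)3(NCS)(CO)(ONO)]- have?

The distinct arrangements are (4 in all): OH mer (3 arrangements); OH fac (chiral).
One of these lacks any improper symmetry element and so occurs as an enantiomeric pair, giving 4 + 1 = 5 stereoisomers in total.

5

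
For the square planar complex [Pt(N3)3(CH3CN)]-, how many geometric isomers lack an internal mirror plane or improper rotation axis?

0

Only one geometric arrangement is possible.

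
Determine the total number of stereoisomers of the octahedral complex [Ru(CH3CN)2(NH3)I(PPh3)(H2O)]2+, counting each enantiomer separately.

The six octahedral sites form three mutually perpendicular trans pairs.
Exhaustive case analysis gives 9 geometric isomers.
Of these, 6 lack any improper symmetry element and so occur as enantiomeric pairs, giving 9 + 6 = 15 stereoisomers in total.

15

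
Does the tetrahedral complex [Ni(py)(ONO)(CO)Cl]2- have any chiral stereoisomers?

All four vertices of a tetrahedron are equivalent and mutually adjacent, so cis/trans isomerism cannot arise.
Only one geometric arrangement is possible; it has no improper symmetry element, so it exists as a pair of enantiomers (2 stereoisomers).

yes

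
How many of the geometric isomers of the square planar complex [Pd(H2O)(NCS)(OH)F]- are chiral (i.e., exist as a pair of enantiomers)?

0

A square has two trans pairs of vertices; adjacent vertices are cis.
The distinct arrangements are (3 in all): (F/NCS trans, H2O/OH trans); (F/OH trans, H2O/NCS trans); (F/H2O trans, NCS/OH trans).
Each arrangement has an internal mirror plane or centre of symmetry, so none is chiral.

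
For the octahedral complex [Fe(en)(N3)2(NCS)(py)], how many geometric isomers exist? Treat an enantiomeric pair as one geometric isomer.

In an octahedral complex each vertex has one trans partner and four cis neighbours.
Each en is bidentate and must span two cis positions.
Systematic placement gives 4 geometric isomers: N3 trans; N3 cis (3 arrangements, 2 chiral).

4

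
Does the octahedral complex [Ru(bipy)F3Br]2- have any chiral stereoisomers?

Each bipy is bidentate and must span two cis positions.
The distinct arrangements are (2 in all): F fac; F mer.
Each arrangement has an internal mirror plane or centre of symmetry, so none is chiral.

no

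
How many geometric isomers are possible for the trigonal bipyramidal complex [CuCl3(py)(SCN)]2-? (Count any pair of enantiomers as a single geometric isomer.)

A trigonal bipyramid has two axial and three equatorial sites, which are chemically inequivalent.
There are 4 geometric isomers: py equatorial, SCN equatorial; py equatorial, SCN axial; py axial, SCN equatorial; py axial, SCN axial.

4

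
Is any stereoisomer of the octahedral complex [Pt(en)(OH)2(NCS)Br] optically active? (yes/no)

yes

Each en is bidentate and must span two cis positions.
The distinct arrangements are (4 in all): OH cis (3 arrangements, 2 chiral); OH trans.
Of these, 2 lack any improper symmetry element and so occur as enantiomeric pairs, giving 4 + 2 = 6 stereoisomers in total.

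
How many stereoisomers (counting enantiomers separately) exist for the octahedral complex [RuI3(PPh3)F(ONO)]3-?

An octahedron has six vertices in three trans pairs; every non-trans pair is cis.
Working through the distinct placements yields 4 geometric isomers: I mer (3 arrangements); I fac (chiral).
One of these lacks any improper symmetry element and so occurs as an enantiomeric pair, giving 4 + 1 = 5 stereoisomers in total.

5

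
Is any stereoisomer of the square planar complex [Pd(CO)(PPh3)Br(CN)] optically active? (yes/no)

The distinct arrangements are (3 in all): (Br/CO trans, CN/PPh3 trans); (Br/PPh3 trans, CN/CO trans); (Br/CN trans, CO/PPh3 trans).
Each arrangement has an internal mirror plane or centre of symmetry, so none is chiral.

no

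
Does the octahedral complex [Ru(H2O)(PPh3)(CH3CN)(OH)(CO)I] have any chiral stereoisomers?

An octahedron has six vertices in three trans pairs; every non-trans pair is cis.
Systematic enumeration (placing each ligand type in turn and discarding arrangements equivalent by rotation or reflection) gives 15 geometric isomers.
Of these, 15 lack any improper symmetry element and so occur as enantiomeric pairs, giving 15 + 15 = 30 stereoisomers in total.

yes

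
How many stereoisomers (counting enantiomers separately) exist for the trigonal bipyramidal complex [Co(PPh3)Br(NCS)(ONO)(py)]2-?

20

In a trigonal bipyramid the two axial positions differ from the three equatorial ones.
Exhaustive case analysis gives 10 geometric isomers.
Of these, 10 lack any improper symmetry element and so occur as enantiomeric pairs, giving 10 + 10 = 20 stereoisomers in total.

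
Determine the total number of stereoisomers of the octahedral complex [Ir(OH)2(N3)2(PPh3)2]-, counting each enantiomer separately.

6

The six octahedral sites form three mutually perpendicular trans pairs.
The distinct arrangements are (5 in all): OH trans, N3 trans, PPh3 trans; OH cis, N3 trans, PPh3 cis; OH cis, N3 cis, PPh3 trans; OH cis, N3 cis, PPh3 cis (chiral); OH trans, N3 cis, PPh3 cis.
One of these lacks any improper symmetry element and so occurs as an enantiomeric pair, giving 5 + 1 = 6 stereoisomers in total.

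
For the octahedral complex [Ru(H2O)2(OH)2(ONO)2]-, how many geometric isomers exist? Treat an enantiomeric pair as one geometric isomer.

In an octahedral complex each vertex has one trans partner and four cis neighbours.
Systematic placement gives 5 geometric isomers: H2O trans, OH trans, ONO trans; H2O trans, OH cis, ONO cis; H2O cis, OH cis, ONO trans; H2O cis, OH cis, ONO cis (chiral); H2O cis, OH trans, ONO cis.

5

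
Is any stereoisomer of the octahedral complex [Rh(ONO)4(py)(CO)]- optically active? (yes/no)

The six octahedral sites form three mutually perpendicular trans pairs.
Systematic placement gives 2 geometric isomers: py and CO mutually cis; py and CO mutually trans.
Each arrangement has an internal mirror plane or centre of symmetry, so none is chiral.

no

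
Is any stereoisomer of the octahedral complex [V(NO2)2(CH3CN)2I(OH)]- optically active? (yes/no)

yes

In an octahedral complex each vertex has one trans partner and four cis neighbours.
Systematic placement gives 6 geometric isomers: NO2 cis, CH3CN trans; NO2 trans, CH3CN trans; NO2 cis, CH3CN cis (3 arrangements, 2 chiral); NO2 trans, CH3CN cis.
Of these, 2 lack any improper symmetry element and so occur as enantiomeric pairs, giving 6 + 2 = 8 stereoisomers in total.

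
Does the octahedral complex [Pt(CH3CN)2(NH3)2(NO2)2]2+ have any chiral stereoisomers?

yes

In an octahedral complex each vertex has one trans partner and four cis neighbours.
There are 5 geometric isomers: CH3CN trans, NH3 trans, NO2 trans; CH3CN trans, NH3 cis, NO2 cis; CH3CN cis, NH3 cis, NO2 trans; CH3CN cis, NH3 cis, NO2 cis (chiral); CH3CN cis, NH3 trans, NO2 cis.
One of these lacks any improper symmetry element and so occurs as an enantiomeric pair, giving 5 + 1 = 6 stereoisomers in total.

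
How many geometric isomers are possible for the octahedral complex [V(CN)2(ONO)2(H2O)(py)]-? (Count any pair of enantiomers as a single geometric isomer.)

6

In an octahedral complex each vertex has one trans partner and four cis neighbours.
The distinct arrangements are (6 in all): CN trans, ONO cis; CN trans, ONO trans; CN cis, ONO cis (3 arrangements, 2 chiral); CN cis, ONO trans.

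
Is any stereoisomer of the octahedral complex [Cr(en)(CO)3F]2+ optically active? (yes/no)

In an octahedral complex each vertex has one trans partner and four cis neighbours.
Each en is bidentate and must span two cis positions.
Systematic placement gives 2 geometric isomers: CO mer; CO fac.
Each arrangement has an internal mirror plane or centre of symmetry, so none is chiral.

no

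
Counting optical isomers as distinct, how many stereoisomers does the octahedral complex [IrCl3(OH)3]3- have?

An octahedron has six vertices in three trans pairs; every non-trans pair is cis.
There are 2 geometric isomers: Cl mer; Cl fac.
Each arrangement has an internal mirror plane or centre of symmetry, so none is chiral.

2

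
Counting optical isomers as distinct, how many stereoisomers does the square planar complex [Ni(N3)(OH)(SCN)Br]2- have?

In a square planar complex each vertex has one trans partner and two cis neighbours.
Systematic placement gives 3 geometric isomers: (Br/OH trans, N3/SCN trans); (Br/SCN trans, N3/OH trans); (Br/N3 trans, OH/SCN trans).
Each arrangement has an internal mirror plane or centre of symmetry, so none is chiral.

3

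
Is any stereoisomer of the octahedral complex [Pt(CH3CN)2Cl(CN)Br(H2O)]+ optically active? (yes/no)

The six octahedral sites form three mutually perpendicular trans pairs.
Exhaustive case analysis gives 9 geometric isomers.
Of these, 6 lack any improper symmetry element and so occur as enantiomeric pairs, giving 9 + 6 = 15 stereoisomers in total.

yes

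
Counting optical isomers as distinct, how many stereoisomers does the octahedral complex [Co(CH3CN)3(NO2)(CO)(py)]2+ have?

5

There are 4 geometric isomers: CH3CN mer (3 arrangements); CH3CN fac (chiral).
One of these lacks any improper symmetry element and so occurs as an enantiomeric pair, giving 4 + 1 = 5 stereoisomers in total.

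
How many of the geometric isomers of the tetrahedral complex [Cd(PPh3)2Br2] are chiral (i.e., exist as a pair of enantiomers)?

0

Only one geometric arrangement is possible.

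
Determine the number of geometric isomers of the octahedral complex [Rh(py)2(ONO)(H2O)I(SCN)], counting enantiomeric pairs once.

9

Exhaustive case analysis gives 9 geometric isomers.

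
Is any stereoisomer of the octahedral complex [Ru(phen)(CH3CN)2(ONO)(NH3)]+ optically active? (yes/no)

yes

The six octahedral sites form three mutually perpendicular trans pairs.
Each phen is bidentate and must span two cis positions.
There are 4 geometric isomers: CH3CN trans; CH3CN cis (3 arrangements, 2 chiral).
Of these, 2 lack any improper symmetry element and so occur as enantiomeric pairs, giving 4 + 2 = 6 stereoisomers in total.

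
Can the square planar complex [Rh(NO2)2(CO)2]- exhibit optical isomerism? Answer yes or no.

no

There are 2 geometric isomers: NO2 cis; NO2 trans.
Each arrangement has an internal mirror plane or centre of symmetry, so none is chiral.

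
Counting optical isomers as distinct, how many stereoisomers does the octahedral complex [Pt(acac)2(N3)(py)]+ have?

An octahedron has six vertices in three trans pairs; every non-trans pair is cis.
Each acac is bidentate and must span two cis positions.
Systematic placement gives 2 geometric isomers: N3 and py mutually cis (chiral); N3 and py mutually trans.
One of these lacks any improper symmetry element and so occurs as an enantiomeric pair, giving 2 + 1 = 3 stereoisomers in total.

3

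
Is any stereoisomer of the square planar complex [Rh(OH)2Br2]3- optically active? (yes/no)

no

A square has two trans pairs of vertices; adjacent vertices are cis.
The distinct arrangements are (2 in all): OH cis; OH trans.
Each arrangement has an internal mirror plane or centre of symmetry, so none is chiral.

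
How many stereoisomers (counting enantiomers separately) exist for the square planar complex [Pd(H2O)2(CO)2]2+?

In a square planar complex each vertex has one trans partner and two cis neighbours.
Systematic placement gives 2 geometric isomers: H2O cis; H2O trans.
Each arrangement has an internal mirror plane or centre of symmetry, so none is chiral.

2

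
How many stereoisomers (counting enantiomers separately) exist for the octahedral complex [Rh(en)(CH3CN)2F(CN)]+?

Each en is bidentate and must span two cis positions.
There are 4 geometric isomers: CH3CN trans; CH3CN cis (3 arrangements, 2 chiral).
Of these, 2 lack any improper symmetry element and so occur as enantiomeric pairs, giving 4 + 2 = 6 stereoisomers in total.

6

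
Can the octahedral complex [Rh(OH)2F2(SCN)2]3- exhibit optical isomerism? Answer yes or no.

In an octahedral complex each vertex has one trans partner and four cis neighbours.
Working through the distinct placements yields 5 geometric isomers: OH trans, F trans, SCN trans; OH cis, F trans, SCN cis; OH cis, F cis, SCN trans; OH cis, F cis, SCN cis (chiral); OH trans, F cis, SCN cis.
One of these lacks any improper symmetry element and so occurs as an enantiomeric pair, giving 5 + 1 = 6 stereoisomers in total.

yes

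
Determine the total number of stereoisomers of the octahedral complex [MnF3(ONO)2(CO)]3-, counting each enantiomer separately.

An octahedron has six vertices in three trans pairs; every non-trans pair is cis.
There are 3 geometric isomers: F mer, ONO trans; F fac, ONO cis; F mer, ONO cis.
Each arrangement has an internal mirror plane or centre of symmetry, so none is chiral.

3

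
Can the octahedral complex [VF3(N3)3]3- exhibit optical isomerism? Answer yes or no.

The six octahedral sites form three mutually perpendicular trans pairs.
The distinct arrangements are (2 in all): F mer; F fac.
Each arrangement has an internal mirror plane or centre of symmetry, so none is chiral.

no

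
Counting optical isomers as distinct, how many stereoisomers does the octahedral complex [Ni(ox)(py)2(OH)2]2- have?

Each ox is bidentate and must span two cis positions.
Systematic placement gives 3 geometric isomers: py cis, OH trans; py trans, OH cis; py cis, OH cis (chiral).
One of these lacks any improper symmetry element and so occurs as an enantiomeric pair, giving 3 + 1 = 4 stereoisomers in total.

4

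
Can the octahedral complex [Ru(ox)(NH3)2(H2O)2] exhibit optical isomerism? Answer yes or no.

Each ox is bidentate and must span two cis positions.
Systematic placement gives 3 geometric isomers: NH3 cis, H2O trans; NH3 cis, H2O cis (chiral); NH3 trans, H2O cis.
One of these lacks any improper symmetry element and so occurs as an enantiomeric pair, giving 3 + 1 = 4 stereoisomers in total.

yes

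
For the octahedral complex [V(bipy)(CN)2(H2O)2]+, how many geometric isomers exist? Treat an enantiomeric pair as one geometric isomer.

3

Each bipy is bidentate and must span two cis positions.
The distinct arrangements are (3 in all): CN trans, H2O cis; CN cis, H2O cis (chiral); CN cis, H2O trans.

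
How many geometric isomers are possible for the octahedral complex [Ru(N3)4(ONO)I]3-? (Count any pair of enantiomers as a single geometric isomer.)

Working through the distinct placements yields 2 geometric isomers: ONO and I mutually cis; ONO and I mutually trans.

2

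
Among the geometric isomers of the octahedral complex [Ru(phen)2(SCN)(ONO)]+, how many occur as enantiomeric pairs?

1

An octahedron has six vertices in three trans pairs; every non-trans pair is cis.
Each phen is bidentate and must span two cis positions.
Systematic placement gives 2 geometric isomers: SCN and ONO mutually trans; SCN and ONO mutually cis (chiral).
One of these lacks any improper symmetry element and so occurs as an enantiomeric pair, giving 2 + 1 = 3 stereoisomers in total.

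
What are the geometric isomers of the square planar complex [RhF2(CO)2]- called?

cis and trans

In a square planar complex each vertex has one trans partner and two cis neighbours.
Working through the distinct placements yields 2 geometric isomers: F cis; F trans.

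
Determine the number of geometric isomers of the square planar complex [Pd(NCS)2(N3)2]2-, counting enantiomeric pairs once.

The distinct arrangements are (2 in all): NCS cis; NCS trans.

2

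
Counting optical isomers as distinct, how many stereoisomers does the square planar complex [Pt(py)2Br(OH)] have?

In a square planar complex each vertex has one trans partner and two cis neighbours.
Systematic placement gives 2 geometric isomers: py cis; py trans.
Each arrangement has an internal mirror plane or centre of symmetry, so none is chiral.

2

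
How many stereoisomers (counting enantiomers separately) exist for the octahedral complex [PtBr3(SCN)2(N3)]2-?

In an octahedral complex each vertex has one trans partner and four cis neighbours.
There are 3 geometric isomers: Br mer, SCN trans; Br mer, SCN cis; Br fac, SCN cis.
Each arrangement has an internal mirror plane or centre of symmetry, so none is chiral.

3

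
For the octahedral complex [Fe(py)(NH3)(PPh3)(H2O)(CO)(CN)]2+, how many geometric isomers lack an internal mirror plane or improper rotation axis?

The six octahedral sites form three mutually perpendicular trans pairs.
Placing the ligands in turn and identifying arrangements related by rotation or reflection leaves 15 distinct geometric isomers.
Of these, 15 lack any improper symmetry element and so occur as enantiomeric pairs, giving 15 + 15 = 30 stereoisomers in total.

15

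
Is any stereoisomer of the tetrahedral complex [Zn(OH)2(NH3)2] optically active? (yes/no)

Only one geometric arrangement is possible.

no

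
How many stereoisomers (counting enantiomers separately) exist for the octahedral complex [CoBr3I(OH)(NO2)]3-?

5

An octahedron has six vertices in three trans pairs; every non-trans pair is cis.
There are 4 geometric isomers: Br mer (3 arrangements); Br fac (chiral).
One of these lacks any improper symmetry element and so occurs as an enantiomeric pair, giving 4 + 1 = 5 stereoisomers in total.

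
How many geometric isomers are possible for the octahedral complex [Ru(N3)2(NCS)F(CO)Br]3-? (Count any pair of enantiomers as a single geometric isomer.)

9

An octahedron has six vertices in three trans pairs; every non-trans pair is cis.
Systematic enumeration (placing each ligand type in turn and discarding arrangements equivalent by rotation or reflection) gives 9 geometric isomers.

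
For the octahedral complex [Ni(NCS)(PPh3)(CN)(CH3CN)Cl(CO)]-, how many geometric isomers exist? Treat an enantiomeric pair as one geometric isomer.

In an octahedral complex each vertex has one trans partner and four cis neighbours.
Exhaustive case analysis gives 15 geometric isomers.

15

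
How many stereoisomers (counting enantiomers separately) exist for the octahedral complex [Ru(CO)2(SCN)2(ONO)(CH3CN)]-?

An octahedron has six vertices in three trans pairs; every non-trans pair is cis.
There are 6 geometric isomers: CO cis, SCN trans; CO cis, SCN cis (3 arrangements, 2 chiral); CO trans, SCN trans; CO trans, SCN cis.
Of these, 2 lack any improper symmetry element and so occur as enantiomeric pairs, giving 6 + 2 = 8 stereoisomers in total.

8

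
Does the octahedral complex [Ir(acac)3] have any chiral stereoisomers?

yes

Each acac is bidentate and must span two cis positions.
Only one geometric arrangement is possible; it has no improper symmetry element, so it exists as a pair of enantiomers (2 stereoisomers).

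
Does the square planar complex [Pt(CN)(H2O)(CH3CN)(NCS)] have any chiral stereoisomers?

no

A square has two trans pairs of vertices; adjacent vertices are cis.
The distinct arrangements are (3 in all): (CH3CN/H2O trans, CN/NCS trans); (CH3CN/NCS trans, CN/H2O trans); (CH3CN/CN trans, H2O/NCS trans).
Each arrangement has an internal mirror plane or centre of symmetry, so none is chiral.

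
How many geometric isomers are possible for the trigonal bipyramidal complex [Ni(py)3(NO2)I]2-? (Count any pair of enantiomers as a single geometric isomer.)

In a trigonal bipyramid the two axial positions differ from the three equatorial ones.
The distinct arrangements are (4 in all): NO2 axial, I axial; NO2 equatorial, I axial; NO2 axial, I equatorial; NO2 equatorial, I equatorial.

4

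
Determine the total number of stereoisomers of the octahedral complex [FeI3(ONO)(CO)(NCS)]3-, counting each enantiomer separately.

Working through the distinct placements yields 4 geometric isomers: I mer (3 arrangements); I fac (chiral).
One of these lacks any improper symmetry element and so occurs as an enantiomeric pair, giving 4 + 1 = 5 stereoisomers in total.

5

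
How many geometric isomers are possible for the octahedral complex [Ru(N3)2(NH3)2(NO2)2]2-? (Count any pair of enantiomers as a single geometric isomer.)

5

An octahedron has six vertices in three trans pairs; every non-trans pair is cis.
The distinct arrangements are (5 in all): N3 trans, NH3 trans, NO2 trans; N3 trans, NH3 cis, NO2 cis; N3 cis, NH3 cis, NO2 trans; N3 cis, NH3 cis, NO2 cis (chiral); N3 cis, NH3 trans, NO2 cis.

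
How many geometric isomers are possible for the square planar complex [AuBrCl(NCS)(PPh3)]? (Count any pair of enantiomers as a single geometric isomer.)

3

In a square planar complex each vertex has one trans partner and two cis neighbours.
Working through the distinct placements yields 3 geometric isomers: (Br/NCS trans, Cl/PPh3 trans); (Br/PPh3 trans, Cl/NCS trans); (Br/Cl trans, NCS/PPh3 trans).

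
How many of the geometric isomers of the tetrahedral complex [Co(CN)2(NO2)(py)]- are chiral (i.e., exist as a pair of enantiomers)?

0

All four vertices of a tetrahedron are equivalent and mutually adjacent, so cis/trans isomerism cannot arise.
Only one geometric arrangement is possible.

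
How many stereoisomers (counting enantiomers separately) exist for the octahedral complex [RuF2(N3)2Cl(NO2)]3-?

An octahedron has six vertices in three trans pairs; every non-trans pair is cis.
The distinct arrangements are (6 in all): F cis, N3 cis (3 arrangements, 2 chiral); F cis, N3 trans; F trans, N3 cis; F trans, N3 trans.
Of these, 2 lack any improper symmetry element and so occur as enantiomeric pairs, giving 6 + 2 = 8 stereoisomers in total.

8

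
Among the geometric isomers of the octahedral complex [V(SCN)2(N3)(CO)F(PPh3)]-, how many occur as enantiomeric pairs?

In an octahedral complex each vertex has one trans partner and four cis neighbours.
Exhaustive case analysis gives 9 geometric isomers.
Of these, 6 lack any improper symmetry element and so occur as enantiomeric pairs, giving 9 + 6 = 15 stereoisomers in total.

6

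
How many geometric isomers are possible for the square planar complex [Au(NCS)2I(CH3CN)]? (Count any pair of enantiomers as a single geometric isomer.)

In a square planar complex each vertex has one trans partner and two cis neighbours.
There are 2 geometric isomers: NCS cis; NCS trans.

2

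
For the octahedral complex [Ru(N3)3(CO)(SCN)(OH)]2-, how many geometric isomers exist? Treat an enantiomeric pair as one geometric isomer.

4

The six octahedral sites form three mutually perpendicular trans pairs.
Working through the distinct placements yields 4 geometric isomers: N3 mer (3 arrangements); N3 fac (chiral).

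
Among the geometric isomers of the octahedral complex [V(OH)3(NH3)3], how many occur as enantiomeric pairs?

An octahedron has six vertices in three trans pairs; every non-trans pair is cis.
The distinct arrangements are (2 in all): OH mer; OH fac.
Each arrangement has an internal mirror plane or centre of symmetry, so none is chiral.

0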